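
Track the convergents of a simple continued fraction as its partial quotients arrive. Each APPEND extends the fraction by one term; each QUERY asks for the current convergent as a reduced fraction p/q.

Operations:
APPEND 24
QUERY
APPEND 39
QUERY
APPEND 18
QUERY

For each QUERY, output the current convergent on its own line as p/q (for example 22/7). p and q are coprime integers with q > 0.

APPEND 24: p_0 = 24·1 + 0 = 24, q_0 = 24·0 + 1 = 1 → 24/1
APPEND 39: p_1 = 39·24 + 1 = 937, q_1 = 39·1 + 0 = 39 → 937/39
APPEND 18: p_2 = 18·937 + 24 = 16890, q_2 = 18·39 + 1 = 703 → 16890/703

24/1
937/39
16890/703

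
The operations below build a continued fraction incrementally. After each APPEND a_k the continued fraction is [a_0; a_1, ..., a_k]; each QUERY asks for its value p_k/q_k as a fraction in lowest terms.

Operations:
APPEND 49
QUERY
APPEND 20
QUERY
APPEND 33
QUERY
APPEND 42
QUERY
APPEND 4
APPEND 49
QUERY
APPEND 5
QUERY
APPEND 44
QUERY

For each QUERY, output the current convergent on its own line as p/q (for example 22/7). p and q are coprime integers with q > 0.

APPEND 49: p_0 = 49·1 + 0 = 49, q_0 = 49·0 + 1 = 1 → 49/1
APPEND 20: p_1 = 20·49 + 1 = 981, q_1 = 20·1 + 0 = 20 → 981/20
APPEND 33: p_2 = 33·981 + 49 = 32422, q_2 = 33·20 + 1 = 661 → 32422/661
APPEND 42: p_3 = 42·32422 + 981 = 1362705, q_3 = 42·661 + 20 = 27782 → 1362705/27782
APPEND 4: p_4 = 4·1362705 + 32422 = 5483242, q_4 = 4·27782 + 661 = 111789 → 5483242/111789
APPEND 49: p_5 = 49·5483242 + 1362705 = 270041563, q_5 = 49·111789 + 27782 = 5505443 → 270041563/5505443
APPEND 5: p_6 = 5·270041563 + 5483242 = 1355691057, q_6 = 5·5505443 + 111789 = 27639004 → 1355691057/27639004
APPEND 44: p_7 = 44·1355691057 + 270041563 = 59920448071, q_7 = 44·27639004 + 5505443 = 1221621619 → 59920448071/1221621619

49/1
981/20
32422/661
1362705/27782
270041563/5505443
1355691057/27639004
59920448071/1221621619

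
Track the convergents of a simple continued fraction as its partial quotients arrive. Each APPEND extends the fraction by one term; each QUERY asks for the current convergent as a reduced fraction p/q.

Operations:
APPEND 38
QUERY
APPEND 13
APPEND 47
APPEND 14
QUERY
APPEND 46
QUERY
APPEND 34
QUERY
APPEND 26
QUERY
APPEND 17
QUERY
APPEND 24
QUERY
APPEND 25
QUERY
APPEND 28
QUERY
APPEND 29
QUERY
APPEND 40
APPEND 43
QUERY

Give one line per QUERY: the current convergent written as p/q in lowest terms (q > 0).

38/1
326737/8581
15053205/395338
512135707/13450073
13330581587/350097236
227132022686/5965103085
5464499126051/143512571276
136839610173961/3593779384985
3836973583996959/100769335350856
111409073546085772/2925904504559809
191900005436925482849/5039814733767518097

APPEND 38: p_0 = 38·1 + 0 = 38, q_0 = 38·0 + 1 = 1 → 38/1
APPEND 13: p_1 = 13·38 + 1 = 495, q_1 = 13·1 + 0 = 13 → 495/13
APPEND 47: p_2 = 47·495 + 38 = 23303, q_2 = 47·13 + 1 = 612 → 23303/612
APPEND 14: p_3 = 14·23303 + 495 = 326737, q_3 = 14·612 + 13 = 8581 → 326737/8581
APPEND 46: p_4 = 46·326737 + 23303 = 15053205, q_4 = 46·8581 + 612 = 395338 → 15053205/395338
APPEND 34: p_5 = 34·15053205 + 326737 = 512135707, q_5 = 34·395338 + 8581 = 13450073 → 512135707/13450073
APPEND 26: p_6 = 26·512135707 + 15053205 = 13330581587, q_6 = 26·13450073 + 395338 = 350097236 → 13330581587/350097236
APPEND 17: p_7 = 17·13330581587 + 512135707 = 227132022686, q_7 = 17·350097236 + 13450073 = 5965103085 → 227132022686/5965103085
APPEND 24: p_8 = 24·227132022686 + 13330581587 = 5464499126051, q_8 = 24·5965103085 + 350097236 = 143512571276 → 5464499126051/143512571276
APPEND 25: p_9 = 25·5464499126051 + 227132022686 = 136839610173961, q_9 = 25·143512571276 + 5965103085 = 3593779384985 → 136839610173961/3593779384985
APPEND 28: p_10 = 28·136839610173961 + 5464499126051 = 3836973583996959, q_10 = 28·3593779384985 + 143512571276 = 100769335350856 → 3836973583996959/100769335350856
APPEND 29: p_11 = 29·3836973583996959 + 136839610173961 = 111409073546085772, q_11 = 29·100769335350856 + 3593779384985 = 2925904504559809 → 111409073546085772/2925904504559809
APPEND 40: p_12 = 40·111409073546085772 + 3836973583996959 = 4460199915427427839, q_12 = 40·2925904504559809 + 100769335350856 = 117136949517743216 → 4460199915427427839/117136949517743216
APPEND 43: p_13 = 43·4460199915427427839 + 111409073546085772 = 191900005436925482849, q_13 = 43·117136949517743216 + 2925904504559809 = 5039814733767518097 → 191900005436925482849/5039814733767518097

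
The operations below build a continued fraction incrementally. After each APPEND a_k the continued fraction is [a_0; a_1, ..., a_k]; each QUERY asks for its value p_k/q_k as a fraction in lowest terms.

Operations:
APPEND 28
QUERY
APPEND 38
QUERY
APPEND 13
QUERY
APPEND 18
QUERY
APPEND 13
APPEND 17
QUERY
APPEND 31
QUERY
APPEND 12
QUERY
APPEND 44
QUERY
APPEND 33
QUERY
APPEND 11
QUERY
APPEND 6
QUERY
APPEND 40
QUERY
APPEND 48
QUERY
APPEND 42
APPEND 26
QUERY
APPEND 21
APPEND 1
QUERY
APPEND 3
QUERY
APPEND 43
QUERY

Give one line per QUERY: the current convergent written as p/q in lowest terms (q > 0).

28/1
1065/38
13873/495
250779/8948
55908779/1994871
1736446149/61957820
20893262567/745488711
921039999097/32863461104
30415213232768/1085239705143
335488385559545/11970500217677
2043345526590038/72908241011205
82069309449161065/2928300140665877
3941370199086321158/140631314992973301
4310051429647027213384/153786163090977130795
94986751069905673344149/3389205031531342422009
375636952849975666163212/13403033963034392557241
16247375723618859318362265/579719665442010222383372

APPEND 28: p_0 = 28·1 + 0 = 28, q_0 = 28·0 + 1 = 1 → 28/1
APPEND 38: p_1 = 38·28 + 1 = 1065, q_1 = 38·1 + 0 = 38 → 1065/38
APPEND 13: p_2 = 13·1065 + 28 = 13873, q_2 = 13·38 + 1 = 495 → 13873/495
APPEND 18: p_3 = 18·13873 + 1065 = 250779, q_3 = 18·495 + 38 = 8948 → 250779/8948
APPEND 13: p_4 = 13·250779 + 13873 = 3274000, q_4 = 13·8948 + 495 = 116819 → 3274000/116819
APPEND 17: p_5 = 17·3274000 + 250779 = 55908779, q_5 = 17·116819 + 8948 = 1994871 → 55908779/1994871
APPEND 31: p_6 = 31·55908779 + 3274000 = 1736446149, q_6 = 31·1994871 + 116819 = 61957820 → 1736446149/61957820
APPEND 12: p_7 = 12·1736446149 + 55908779 = 20893262567, q_7 = 12·61957820 + 1994871 = 745488711 → 20893262567/745488711
APPEND 44: p_8 = 44·20893262567 + 1736446149 = 921039999097, q_8 = 44·745488711 + 61957820 = 32863461104 → 921039999097/32863461104
APPEND 33: p_9 = 33·921039999097 + 20893262567 = 30415213232768, q_9 = 33·32863461104 + 745488711 = 1085239705143 → 30415213232768/1085239705143
APPEND 11: p_10 = 11·30415213232768 + 921039999097 = 335488385559545, q_10 = 11·1085239705143 + 32863461104 = 11970500217677 → 335488385559545/11970500217677
APPEND 6: p_11 = 6·335488385559545 + 30415213232768 = 2043345526590038, q_11 = 6·11970500217677 + 1085239705143 = 72908241011205 → 2043345526590038/72908241011205
APPEND 40: p_12 = 40·2043345526590038 + 335488385559545 = 82069309449161065, q_12 = 40·72908241011205 + 11970500217677 = 2928300140665877 → 82069309449161065/2928300140665877
APPEND 48: p_13 = 48·82069309449161065 + 2043345526590038 = 3941370199086321158, q_13 = 48·2928300140665877 + 72908241011205 = 140631314992973301 → 3941370199086321158/140631314992973301
APPEND 42: p_14 = 42·3941370199086321158 + 82069309449161065 = 165619617671074649701, q_14 = 42·140631314992973301 + 2928300140665877 = 5909443529845544519 → 165619617671074649701/5909443529845544519
APPEND 26: p_15 = 26·165619617671074649701 + 3941370199086321158 = 4310051429647027213384, q_15 = 26·5909443529845544519 + 140631314992973301 = 153786163090977130795 → 4310051429647027213384/153786163090977130795
APPEND 21: p_16 = 21·4310051429647027213384 + 165619617671074649701 = 90676699640258646130765, q_16 = 21·153786163090977130795 + 5909443529845544519 = 3235418868440365291214 → 90676699640258646130765/3235418868440365291214
APPEND 1: p_17 = 1·90676699640258646130765 + 4310051429647027213384 = 94986751069905673344149, q_17 = 1·3235418868440365291214 + 153786163090977130795 = 3389205031531342422009 → 94986751069905673344149/3389205031531342422009
APPEND 3: p_18 = 3·94986751069905673344149 + 90676699640258646130765 = 375636952849975666163212, q_18 = 3·3389205031531342422009 + 3235418868440365291214 = 13403033963034392557241 → 375636952849975666163212/13403033963034392557241
APPEND 43: p_19 = 43·375636952849975666163212 + 94986751069905673344149 = 16247375723618859318362265, q_19 = 43·13403033963034392557241 + 3389205031531342422009 = 579719665442010222383372 → 16247375723618859318362265/579719665442010222383372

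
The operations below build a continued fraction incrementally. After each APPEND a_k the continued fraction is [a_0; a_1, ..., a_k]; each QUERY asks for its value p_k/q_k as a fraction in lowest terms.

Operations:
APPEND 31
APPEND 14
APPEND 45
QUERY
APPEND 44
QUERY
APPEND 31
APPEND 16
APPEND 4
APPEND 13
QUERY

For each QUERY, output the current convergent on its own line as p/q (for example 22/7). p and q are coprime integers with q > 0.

19606/631
863099/27778
23099600422/743438123

APPEND 31: p_0 = 31·1 + 0 = 31, q_0 = 31·0 + 1 = 1 → 31/1
APPEND 14: p_1 = 14·31 + 1 = 435, q_1 = 14·1 + 0 = 14 → 435/14
APPEND 45: p_2 = 45·435 + 31 = 19606, q_2 = 45·14 + 1 = 631 → 19606/631
APPEND 44: p_3 = 44·19606 + 435 = 863099, q_3 = 44·631 + 14 = 27778 → 863099/27778
APPEND 31: p_4 = 31·863099 + 19606 = 26775675, q_4 = 31·27778 + 631 = 861749 → 26775675/861749
APPEND 16: p_5 = 16·26775675 + 863099 = 429273899, q_5 = 16·861749 + 27778 = 13815762 → 429273899/13815762
APPEND 4: p_6 = 4·429273899 + 26775675 = 1743871271, q_6 = 4·13815762 + 861749 = 56124797 → 1743871271/56124797
APPEND 13: p_7 = 13·1743871271 + 429273899 = 23099600422, q_7 = 13·56124797 + 13815762 = 743438123 → 23099600422/743438123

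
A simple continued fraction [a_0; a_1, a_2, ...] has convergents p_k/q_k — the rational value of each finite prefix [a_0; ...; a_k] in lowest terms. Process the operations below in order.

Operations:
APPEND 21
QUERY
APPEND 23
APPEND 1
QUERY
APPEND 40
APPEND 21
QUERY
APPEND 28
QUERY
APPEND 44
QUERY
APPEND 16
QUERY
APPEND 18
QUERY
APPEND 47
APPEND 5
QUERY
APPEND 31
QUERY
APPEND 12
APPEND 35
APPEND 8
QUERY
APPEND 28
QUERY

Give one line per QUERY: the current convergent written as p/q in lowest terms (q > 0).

21/1
505/24
434869/20667
12197016/579659
537103573/25525663
8605854184/408990267
155442478885/7387350469
36727454287780/1745459662019
1145865485282959/54456863984899
3883345754911267600/184554674433985959
109217375967719690839/5190518314977419996

APPEND 21: p_0 = 21·1 + 0 = 21, q_0 = 21·0 + 1 = 1 → 21/1
APPEND 23: p_1 = 23·21 + 1 = 484, q_1 = 23·1 + 0 = 23 → 484/23
APPEND 1: p_2 = 1·484 + 21 = 505, q_2 = 1·23 + 1 = 24 → 505/24
APPEND 40: p_3 = 40·505 + 484 = 20684, q_3 = 40·24 + 23 = 983 → 20684/983
APPEND 21: p_4 = 21·20684 + 505 = 434869, q_4 = 21·983 + 24 = 20667 → 434869/20667
APPEND 28: p_5 = 28·434869 + 20684 = 12197016, q_5 = 28·20667 + 983 = 579659 → 12197016/579659
APPEND 44: p_6 = 44·12197016 + 434869 = 537103573, q_6 = 44·579659 + 20667 = 25525663 → 537103573/25525663
APPEND 16: p_7 = 16·537103573 + 12197016 = 8605854184, q_7 = 16·25525663 + 579659 = 408990267 → 8605854184/408990267
APPEND 18: p_8 = 18·8605854184 + 537103573 = 155442478885, q_8 = 18·408990267 + 25525663 = 7387350469 → 155442478885/7387350469
APPEND 47: p_9 = 47·155442478885 + 8605854184 = 7314402361779, q_9 = 47·7387350469 + 408990267 = 347614462310 → 7314402361779/347614462310
APPEND 5: p_10 = 5·7314402361779 + 155442478885 = 36727454287780, q_10 = 5·347614462310 + 7387350469 = 1745459662019 → 36727454287780/1745459662019
APPEND 31: p_11 = 31·36727454287780 + 7314402361779 = 1145865485282959, q_11 = 31·1745459662019 + 347614462310 = 54456863984899 → 1145865485282959/54456863984899
APPEND 12: p_12 = 12·1145865485282959 + 36727454287780 = 13787113277683288, q_12 = 12·54456863984899 + 1745459662019 = 655227827480807 → 13787113277683288/655227827480807
APPEND 35: p_13 = 35·13787113277683288 + 1145865485282959 = 483694830204198039, q_13 = 35·655227827480807 + 54456863984899 = 22987430825813144 → 483694830204198039/22987430825813144
APPEND 8: p_14 = 8·483694830204198039 + 13787113277683288 = 3883345754911267600, q_14 = 8·22987430825813144 + 655227827480807 = 184554674433985959 → 3883345754911267600/184554674433985959
APPEND 28: p_15 = 28·3883345754911267600 + 483694830204198039 = 109217375967719690839, q_15 = 28·184554674433985959 + 22987430825813144 = 5190518314977419996 → 109217375967719690839/5190518314977419996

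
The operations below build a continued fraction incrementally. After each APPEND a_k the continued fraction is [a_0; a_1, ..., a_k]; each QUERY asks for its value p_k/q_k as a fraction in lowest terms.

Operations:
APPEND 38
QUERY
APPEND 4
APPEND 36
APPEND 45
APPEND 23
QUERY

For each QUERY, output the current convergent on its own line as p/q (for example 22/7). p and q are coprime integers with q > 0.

38/1
5749175/150312

APPEND 38: p_0 = 38·1 + 0 = 38, q_0 = 38·0 + 1 = 1 → 38/1
APPEND 4: p_1 = 4·38 + 1 = 153, q_1 = 4·1 + 0 = 4 → 153/4
APPEND 36: p_2 = 36·153 + 38 = 5546, q_2 = 36·4 + 1 = 145 → 5546/145
APPEND 45: p_3 = 45·5546 + 153 = 249723, q_3 = 45·145 + 4 = 6529 → 249723/6529
APPEND 23: p_4 = 23·249723 + 5546 = 5749175, q_4 = 23·6529 + 145 = 150312 → 5749175/150312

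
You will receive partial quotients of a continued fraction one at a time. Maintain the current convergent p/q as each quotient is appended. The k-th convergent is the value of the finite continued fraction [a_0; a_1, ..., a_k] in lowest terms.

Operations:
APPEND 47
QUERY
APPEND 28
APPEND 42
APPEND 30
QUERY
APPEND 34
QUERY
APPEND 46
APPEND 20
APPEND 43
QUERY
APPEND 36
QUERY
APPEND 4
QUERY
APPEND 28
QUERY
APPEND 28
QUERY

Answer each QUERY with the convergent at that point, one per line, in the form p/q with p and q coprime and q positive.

47/1
1662147/35338
56568359/1202669
2244309974558/47715049199
80847291785667/1718850136073
325633477117226/6923115593491
9198584651067995/195566086753821
257886003707021086/5482773544700479

APPEND 47: p_0 = 47·1 + 0 = 47, q_0 = 47·0 + 1 = 1 → 47/1
APPEND 28: p_1 = 28·47 + 1 = 1317, q_1 = 28·1 + 0 = 28 → 1317/28
APPEND 42: p_2 = 42·1317 + 47 = 55361, q_2 = 42·28 + 1 = 1177 → 55361/1177
APPEND 30: p_3 = 30·55361 + 1317 = 1662147, q_3 = 30·1177 + 28 = 35338 → 1662147/35338
APPEND 34: p_4 = 34·1662147 + 55361 = 56568359, q_4 = 34·35338 + 1177 = 1202669 → 56568359/1202669
APPEND 46: p_5 = 46·56568359 + 1662147 = 2603806661, q_5 = 46·1202669 + 35338 = 55358112 → 2603806661/55358112
APPEND 20: p_6 = 20·2603806661 + 56568359 = 52132701579, q_6 = 20·55358112 + 1202669 = 1108364909 → 52132701579/1108364909
APPEND 43: p_7 = 43·52132701579 + 2603806661 = 2244309974558, q_7 = 43·1108364909 + 55358112 = 47715049199 → 2244309974558/47715049199
APPEND 36: p_8 = 36·2244309974558 + 52132701579 = 80847291785667, q_8 = 36·47715049199 + 1108364909 = 1718850136073 → 80847291785667/1718850136073
APPEND 4: p_9 = 4·80847291785667 + 2244309974558 = 325633477117226, q_9 = 4·1718850136073 + 47715049199 = 6923115593491 → 325633477117226/6923115593491
APPEND 28: p_10 = 28·325633477117226 + 80847291785667 = 9198584651067995, q_10 = 28·6923115593491 + 1718850136073 = 195566086753821 → 9198584651067995/195566086753821
APPEND 28: p_11 = 28·9198584651067995 + 325633477117226 = 257886003707021086, q_11 = 28·195566086753821 + 6923115593491 = 5482773544700479 → 257886003707021086/5482773544700479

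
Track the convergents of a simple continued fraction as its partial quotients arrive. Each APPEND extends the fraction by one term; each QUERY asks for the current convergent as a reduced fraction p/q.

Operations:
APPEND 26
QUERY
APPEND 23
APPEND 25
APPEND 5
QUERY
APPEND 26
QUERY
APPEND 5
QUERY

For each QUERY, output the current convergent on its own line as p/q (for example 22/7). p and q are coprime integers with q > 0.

26/1
75604/2903
1980705/76054
9979129/383173

APPEND 26: p_0 = 26·1 + 0 = 26, q_0 = 26·0 + 1 = 1 → 26/1
APPEND 23: p_1 = 23·26 + 1 = 599, q_1 = 23·1 + 0 = 23 → 599/23
APPEND 25: p_2 = 25·599 + 26 = 15001, q_2 = 25·23 + 1 = 576 → 15001/576
APPEND 5: p_3 = 5·15001 + 599 = 75604, q_3 = 5·576 + 23 = 2903 → 75604/2903
APPEND 26: p_4 = 26·75604 + 15001 = 1980705, q_4 = 26·2903 + 576 = 76054 → 1980705/76054
APPEND 5: p_5 = 5·1980705 + 75604 = 9979129, q_5 = 5·76054 + 2903 = 383173 → 9979129/383173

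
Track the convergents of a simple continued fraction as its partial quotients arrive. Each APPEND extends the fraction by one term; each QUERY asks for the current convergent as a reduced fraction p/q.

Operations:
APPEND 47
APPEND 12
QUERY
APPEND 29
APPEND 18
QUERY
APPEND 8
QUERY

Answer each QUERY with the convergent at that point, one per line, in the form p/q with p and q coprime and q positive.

565/12
296341/6294
2387160/50701

APPEND 47: p_0 = 47·1 + 0 = 47, q_0 = 47·0 + 1 = 1 → 47/1
APPEND 12: p_1 = 12·47 + 1 = 565, q_1 = 12·1 + 0 = 12 → 565/12
APPEND 29: p_2 = 29·565 + 47 = 16432, q_2 = 29·12 + 1 = 349 → 16432/349
APPEND 18: p_3 = 18·16432 + 565 = 296341, q_3 = 18·349 + 12 = 6294 → 296341/6294
APPEND 8: p_4 = 8·296341 + 16432 = 2387160, q_4 = 8·6294 + 349 = 50701 → 2387160/50701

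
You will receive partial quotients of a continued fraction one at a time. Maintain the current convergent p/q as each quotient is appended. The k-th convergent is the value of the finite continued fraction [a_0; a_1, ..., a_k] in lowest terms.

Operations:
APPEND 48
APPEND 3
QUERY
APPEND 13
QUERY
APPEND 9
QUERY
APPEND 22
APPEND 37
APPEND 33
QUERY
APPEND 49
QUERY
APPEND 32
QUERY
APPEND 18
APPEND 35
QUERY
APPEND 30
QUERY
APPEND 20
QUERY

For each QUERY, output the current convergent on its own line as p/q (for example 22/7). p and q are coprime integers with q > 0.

145/3
1933/40
17542/363
474540140/9819751
23266835111/481465124
745013263692/15416703719
470917708618537/9744791326029
14140964764137677/292621721912936
283290212991372077/5862179229584749

APPEND 48: p_0 = 48·1 + 0 = 48, q_0 = 48·0 + 1 = 1 → 48/1
APPEND 3: p_1 = 3·48 + 1 = 145, q_1 = 3·1 + 0 = 3 → 145/3
APPEND 13: p_2 = 13·145 + 48 = 1933, q_2 = 13·3 + 1 = 40 → 1933/40
APPEND 9: p_3 = 9·1933 + 145 = 17542, q_3 = 9·40 + 3 = 363 → 17542/363
APPEND 22: p_4 = 22·17542 + 1933 = 387857, q_4 = 22·363 + 40 = 8026 → 387857/8026
APPEND 37: p_5 = 37·387857 + 17542 = 14368251, q_5 = 37·8026 + 363 = 297325 → 14368251/297325
APPEND 33: p_6 = 33·14368251 + 387857 = 474540140, q_6 = 33·297325 + 8026 = 9819751 → 474540140/9819751
APPEND 49: p_7 = 49·474540140 + 14368251 = 23266835111, q_7 = 49·9819751 + 297325 = 481465124 → 23266835111/481465124
APPEND 32: p_8 = 32·23266835111 + 474540140 = 745013263692, q_8 = 32·481465124 + 9819751 = 15416703719 → 745013263692/15416703719
APPEND 18: p_9 = 18·745013263692 + 23266835111 = 13433505581567, q_9 = 18·15416703719 + 481465124 = 277982132066 → 13433505581567/277982132066
APPEND 35: p_10 = 35·13433505581567 + 745013263692 = 470917708618537, q_10 = 35·277982132066 + 15416703719 = 9744791326029 → 470917708618537/9744791326029
APPEND 30: p_11 = 30·470917708618537 + 13433505581567 = 14140964764137677, q_11 = 30·9744791326029 + 277982132066 = 292621721912936 → 14140964764137677/292621721912936
APPEND 20: p_12 = 20·14140964764137677 + 470917708618537 = 283290212991372077, q_12 = 20·292621721912936 + 9744791326029 = 5862179229584749 → 283290212991372077/5862179229584749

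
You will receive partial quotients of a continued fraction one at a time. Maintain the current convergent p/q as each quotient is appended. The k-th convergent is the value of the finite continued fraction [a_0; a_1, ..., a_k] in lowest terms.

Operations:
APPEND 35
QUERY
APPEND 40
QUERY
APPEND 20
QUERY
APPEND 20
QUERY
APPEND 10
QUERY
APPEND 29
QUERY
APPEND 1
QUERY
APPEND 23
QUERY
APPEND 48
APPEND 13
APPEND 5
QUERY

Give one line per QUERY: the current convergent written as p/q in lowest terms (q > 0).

APPEND 35: p_0 = 35·1 + 0 = 35, q_0 = 35·0 + 1 = 1 → 35/1
APPEND 40: p_1 = 40·35 + 1 = 1401, q_1 = 40·1 + 0 = 40 → 1401/40
APPEND 20: p_2 = 20·1401 + 35 = 28055, q_2 = 20·40 + 1 = 801 → 28055/801
APPEND 20: p_3 = 20·28055 + 1401 = 562501, q_3 = 20·801 + 40 = 16060 → 562501/16060
APPEND 10: p_4 = 10·562501 + 28055 = 5653065, q_4 = 10·16060 + 801 = 161401 → 5653065/161401
APPEND 29: p_5 = 29·5653065 + 562501 = 164501386, q_5 = 29·161401 + 16060 = 4696689 → 164501386/4696689
APPEND 1: p_6 = 1·164501386 + 5653065 = 170154451, q_6 = 1·4696689 + 161401 = 4858090 → 170154451/4858090
APPEND 23: p_7 = 23·170154451 + 164501386 = 4078053759, q_7 = 23·4858090 + 4696689 = 116432759 → 4078053759/116432759
APPEND 48: p_8 = 48·4078053759 + 170154451 = 195916734883, q_8 = 48·116432759 + 4858090 = 5593630522 → 195916734883/5593630522
APPEND 13: p_9 = 13·195916734883 + 4078053759 = 2550995607238, q_9 = 13·5593630522 + 116432759 = 72833629545 → 2550995607238/72833629545
APPEND 5: p_10 = 5·2550995607238 + 195916734883 = 12950894771073, q_10 = 5·72833629545 + 5593630522 = 369761778247 → 12950894771073/369761778247

35/1
1401/40
28055/801
562501/16060
5653065/161401
164501386/4696689
170154451/4858090
4078053759/116432759
12950894771073/369761778247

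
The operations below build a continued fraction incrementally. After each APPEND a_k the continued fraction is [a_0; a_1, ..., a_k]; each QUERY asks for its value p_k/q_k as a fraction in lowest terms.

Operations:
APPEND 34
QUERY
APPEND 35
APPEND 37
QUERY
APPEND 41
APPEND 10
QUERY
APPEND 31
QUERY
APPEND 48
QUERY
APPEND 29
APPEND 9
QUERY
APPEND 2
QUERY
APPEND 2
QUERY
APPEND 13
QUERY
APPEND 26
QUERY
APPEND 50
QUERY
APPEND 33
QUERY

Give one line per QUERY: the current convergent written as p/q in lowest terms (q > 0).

APPEND 34: p_0 = 34·1 + 0 = 34, q_0 = 34·0 + 1 = 1 → 34/1
APPEND 35: p_1 = 35·34 + 1 = 1191, q_1 = 35·1 + 0 = 35 → 1191/35
APPEND 37: p_2 = 37·1191 + 34 = 44101, q_2 = 37·35 + 1 = 1296 → 44101/1296
APPEND 41: p_3 = 41·44101 + 1191 = 1809332, q_3 = 41·1296 + 35 = 53171 → 1809332/53171
APPEND 10: p_4 = 10·1809332 + 44101 = 18137421, q_4 = 10·53171 + 1296 = 533006 → 18137421/533006
APPEND 31: p_5 = 31·18137421 + 1809332 = 564069383, q_5 = 31·533006 + 53171 = 16576357 → 564069383/16576357
APPEND 48: p_6 = 48·564069383 + 18137421 = 27093467805, q_6 = 48·16576357 + 533006 = 796198142 → 27093467805/796198142
APPEND 29: p_7 = 29·27093467805 + 564069383 = 786274635728, q_7 = 29·796198142 + 16576357 = 23106322475 → 786274635728/23106322475
APPEND 9: p_8 = 9·786274635728 + 27093467805 = 7103565189357, q_8 = 9·23106322475 + 796198142 = 208753100417 → 7103565189357/208753100417
APPEND 2: p_9 = 2·7103565189357 + 786274635728 = 14993405014442, q_9 = 2·208753100417 + 23106322475 = 440612523309 → 14993405014442/440612523309
APPEND 2: p_10 = 2·14993405014442 + 7103565189357 = 37090375218241, q_10 = 2·440612523309 + 208753100417 = 1089978147035 → 37090375218241/1089978147035
APPEND 13: p_11 = 13·37090375218241 + 14993405014442 = 497168282851575, q_11 = 13·1089978147035 + 440612523309 = 14610328434764 → 497168282851575/14610328434764
APPEND 26: p_12 = 26·497168282851575 + 37090375218241 = 12963465729359191, q_12 = 26·14610328434764 + 1089978147035 = 380958517450899 → 12963465729359191/380958517450899
APPEND 50: p_13 = 50·12963465729359191 + 497168282851575 = 648670454750811125, q_13 = 50·380958517450899 + 14610328434764 = 19062536200979714 → 648670454750811125/19062536200979714
APPEND 33: p_14 = 33·648670454750811125 + 12963465729359191 = 21419088472506126316, q_14 = 33·19062536200979714 + 380958517450899 = 629444653149781461 → 21419088472506126316/629444653149781461

34/1
44101/1296
18137421/533006
564069383/16576357
27093467805/796198142
7103565189357/208753100417
14993405014442/440612523309
37090375218241/1089978147035
497168282851575/14610328434764
12963465729359191/380958517450899
648670454750811125/19062536200979714
21419088472506126316/629444653149781461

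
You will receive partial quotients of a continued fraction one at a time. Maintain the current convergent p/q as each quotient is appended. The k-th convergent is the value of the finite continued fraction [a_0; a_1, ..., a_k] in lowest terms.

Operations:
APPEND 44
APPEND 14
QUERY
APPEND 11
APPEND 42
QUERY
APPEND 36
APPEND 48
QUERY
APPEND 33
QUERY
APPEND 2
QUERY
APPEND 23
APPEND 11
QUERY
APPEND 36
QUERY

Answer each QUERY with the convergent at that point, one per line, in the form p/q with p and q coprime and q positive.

APPEND 44: p_0 = 44·1 + 0 = 44, q_0 = 44·0 + 1 = 1 → 44/1
APPEND 14: p_1 = 14·44 + 1 = 617, q_1 = 14·1 + 0 = 14 → 617/14
APPEND 11: p_2 = 11·617 + 44 = 6831, q_2 = 11·14 + 1 = 155 → 6831/155
APPEND 42: p_3 = 42·6831 + 617 = 287519, q_3 = 42·155 + 14 = 6524 → 287519/6524
APPEND 36: p_4 = 36·287519 + 6831 = 10357515, q_4 = 36·6524 + 155 = 235019 → 10357515/235019
APPEND 48: p_5 = 48·10357515 + 287519 = 497448239, q_5 = 48·235019 + 6524 = 11287436 → 497448239/11287436
APPEND 33: p_6 = 33·497448239 + 10357515 = 16426149402, q_6 = 33·11287436 + 235019 = 372720407 → 16426149402/372720407
APPEND 2: p_7 = 2·16426149402 + 497448239 = 33349747043, q_7 = 2·372720407 + 11287436 = 756728250 → 33349747043/756728250
APPEND 23: p_8 = 23·33349747043 + 16426149402 = 783470331391, q_8 = 23·756728250 + 372720407 = 17777470157 → 783470331391/17777470157
APPEND 11: p_9 = 11·783470331391 + 33349747043 = 8651523392344, q_9 = 11·17777470157 + 756728250 = 196308899977 → 8651523392344/196308899977
APPEND 36: p_10 = 36·8651523392344 + 783470331391 = 312238312455775, q_10 = 36·196308899977 + 17777470157 = 7084897869329 → 312238312455775/7084897869329

617/14
287519/6524
497448239/11287436
16426149402/372720407
33349747043/756728250
8651523392344/196308899977
312238312455775/7084897869329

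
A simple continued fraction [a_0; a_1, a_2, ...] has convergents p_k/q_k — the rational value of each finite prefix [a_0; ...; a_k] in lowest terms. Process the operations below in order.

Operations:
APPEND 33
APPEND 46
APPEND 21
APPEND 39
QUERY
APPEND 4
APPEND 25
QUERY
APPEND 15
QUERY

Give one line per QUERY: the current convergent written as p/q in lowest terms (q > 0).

APPEND 33: p_0 = 33·1 + 0 = 33, q_0 = 33·0 + 1 = 1 → 33/1
APPEND 46: p_1 = 46·33 + 1 = 1519, q_1 = 46·1 + 0 = 46 → 1519/46
APPEND 21: p_2 = 21·1519 + 33 = 31932, q_2 = 21·46 + 1 = 967 → 31932/967
APPEND 39: p_3 = 39·31932 + 1519 = 1246867, q_3 = 39·967 + 46 = 37759 → 1246867/37759
APPEND 4: p_4 = 4·1246867 + 31932 = 5019400, q_4 = 4·37759 + 967 = 152003 → 5019400/152003
APPEND 25: p_5 = 25·5019400 + 1246867 = 126731867, q_5 = 25·152003 + 37759 = 3837834 → 126731867/3837834
APPEND 15: p_6 = 15·126731867 + 5019400 = 1905997405, q_6 = 15·3837834 + 152003 = 57719513 → 1905997405/57719513

1246867/37759
126731867/3837834
1905997405/57719513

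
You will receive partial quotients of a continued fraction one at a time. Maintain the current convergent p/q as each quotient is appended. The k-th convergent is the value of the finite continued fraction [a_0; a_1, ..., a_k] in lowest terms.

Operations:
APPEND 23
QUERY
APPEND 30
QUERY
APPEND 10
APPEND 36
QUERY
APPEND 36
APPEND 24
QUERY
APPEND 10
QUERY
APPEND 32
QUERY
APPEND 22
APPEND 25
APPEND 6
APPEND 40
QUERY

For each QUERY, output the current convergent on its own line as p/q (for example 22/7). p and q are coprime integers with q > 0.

23/1
691/30
250279/10866
216657727/9406314
2175594247/94454617
69835673631/3031954058
9348199309037456/405857198139023

APPEND 23: p_0 = 23·1 + 0 = 23, q_0 = 23·0 + 1 = 1 → 23/1
APPEND 30: p_1 = 30·23 + 1 = 691, q_1 = 30·1 + 0 = 30 → 691/30
APPEND 10: p_2 = 10·691 + 23 = 6933, q_2 = 10·30 + 1 = 301 → 6933/301
APPEND 36: p_3 = 36·6933 + 691 = 250279, q_3 = 36·301 + 30 = 10866 → 250279/10866
APPEND 36: p_4 = 36·250279 + 6933 = 9016977, q_4 = 36·10866 + 301 = 391477 → 9016977/391477
APPEND 24: p_5 = 24·9016977 + 250279 = 216657727, q_5 = 24·391477 + 10866 = 9406314 → 216657727/9406314
APPEND 10: p_6 = 10·216657727 + 9016977 = 2175594247, q_6 = 10·9406314 + 391477 = 94454617 → 2175594247/94454617
APPEND 32: p_7 = 32·2175594247 + 216657727 = 69835673631, q_7 = 32·94454617 + 9406314 = 3031954058 → 69835673631/3031954058
APPEND 22: p_8 = 22·69835673631 + 2175594247 = 1538560414129, q_8 = 22·3031954058 + 94454617 = 66797443893 → 1538560414129/66797443893
APPEND 25: p_9 = 25·1538560414129 + 69835673631 = 38533846026856, q_9 = 25·66797443893 + 3031954058 = 1672968051383 → 38533846026856/1672968051383
APPEND 6: p_10 = 6·38533846026856 + 1538560414129 = 232741636575265, q_10 = 6·1672968051383 + 66797443893 = 10104605752191 → 232741636575265/10104605752191
APPEND 40: p_11 = 40·232741636575265 + 38533846026856 = 9348199309037456, q_11 = 40·10104605752191 + 1672968051383 = 405857198139023 → 9348199309037456/405857198139023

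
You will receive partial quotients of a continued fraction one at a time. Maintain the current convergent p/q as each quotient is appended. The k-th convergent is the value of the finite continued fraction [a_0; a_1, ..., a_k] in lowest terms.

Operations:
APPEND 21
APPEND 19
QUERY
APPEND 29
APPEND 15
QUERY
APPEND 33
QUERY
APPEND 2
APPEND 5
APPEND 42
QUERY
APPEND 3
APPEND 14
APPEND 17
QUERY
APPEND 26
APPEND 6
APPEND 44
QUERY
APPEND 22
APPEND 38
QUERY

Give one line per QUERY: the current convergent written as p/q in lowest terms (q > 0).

400/19
174715/8299
5777216/274419
2717493089/129081505
2010037012615/95477189526
13968801488369775/663521068908599
11703905574523066913/555938026872136467

APPEND 21: p_0 = 21·1 + 0 = 21, q_0 = 21·0 + 1 = 1 → 21/1
APPEND 19: p_1 = 19·21 + 1 = 400, q_1 = 19·1 + 0 = 19 → 400/19
APPEND 29: p_2 = 29·400 + 21 = 11621, q_2 = 29·19 + 1 = 552 → 11621/552
APPEND 15: p_3 = 15·11621 + 400 = 174715, q_3 = 15·552 + 19 = 8299 → 174715/8299
APPEND 33: p_4 = 33·174715 + 11621 = 5777216, q_4 = 33·8299 + 552 = 274419 → 5777216/274419
APPEND 2: p_5 = 2·5777216 + 174715 = 11729147, q_5 = 2·274419 + 8299 = 557137 → 11729147/557137
APPEND 5: p_6 = 5·11729147 + 5777216 = 64422951, q_6 = 5·557137 + 274419 = 3060104 → 64422951/3060104
APPEND 42: p_7 = 42·64422951 + 11729147 = 2717493089, q_7 = 42·3060104 + 557137 = 129081505 → 2717493089/129081505
APPEND 3: p_8 = 3·2717493089 + 64422951 = 8216902218, q_8 = 3·129081505 + 3060104 = 390304619 → 8216902218/390304619
APPEND 14: p_9 = 14·8216902218 + 2717493089 = 117754124141, q_9 = 14·390304619 + 129081505 = 5593346171 → 117754124141/5593346171
APPEND 17: p_10 = 17·117754124141 + 8216902218 = 2010037012615, q_10 = 17·5593346171 + 390304619 = 95477189526 → 2010037012615/95477189526
APPEND 26: p_11 = 26·2010037012615 + 117754124141 = 52378716452131, q_11 = 26·95477189526 + 5593346171 = 2488000273847 → 52378716452131/2488000273847
APPEND 6: p_12 = 6·52378716452131 + 2010037012615 = 316282335725401, q_12 = 6·2488000273847 + 95477189526 = 15023478832608 → 316282335725401/15023478832608
APPEND 44: p_13 = 44·316282335725401 + 52378716452131 = 13968801488369775, q_13 = 44·15023478832608 + 2488000273847 = 663521068908599 → 13968801488369775/663521068908599
APPEND 22: p_14 = 22·13968801488369775 + 316282335725401 = 307629915079860451, q_14 = 22·663521068908599 + 15023478832608 = 14612486994821786 → 307629915079860451/14612486994821786
APPEND 38: p_15 = 38·307629915079860451 + 13968801488369775 = 11703905574523066913, q_15 = 38·14612486994821786 + 663521068908599 = 555938026872136467 → 11703905574523066913/555938026872136467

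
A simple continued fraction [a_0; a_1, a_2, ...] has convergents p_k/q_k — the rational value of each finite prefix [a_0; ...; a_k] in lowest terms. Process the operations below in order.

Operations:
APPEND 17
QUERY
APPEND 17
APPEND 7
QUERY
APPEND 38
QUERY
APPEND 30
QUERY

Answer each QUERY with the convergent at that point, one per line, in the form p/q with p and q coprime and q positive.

APPEND 17: p_0 = 17·1 + 0 = 17, q_0 = 17·0 + 1 = 1 → 17/1
APPEND 17: p_1 = 17·17 + 1 = 290, q_1 = 17·1 + 0 = 17 → 290/17
APPEND 7: p_2 = 7·290 + 17 = 2047, q_2 = 7·17 + 1 = 120 → 2047/120
APPEND 38: p_3 = 38·2047 + 290 = 78076, q_3 = 38·120 + 17 = 4577 → 78076/4577
APPEND 30: p_4 = 30·78076 + 2047 = 2344327, q_4 = 30·4577 + 120 = 137430 → 2344327/137430

17/1
2047/120
78076/4577
2344327/137430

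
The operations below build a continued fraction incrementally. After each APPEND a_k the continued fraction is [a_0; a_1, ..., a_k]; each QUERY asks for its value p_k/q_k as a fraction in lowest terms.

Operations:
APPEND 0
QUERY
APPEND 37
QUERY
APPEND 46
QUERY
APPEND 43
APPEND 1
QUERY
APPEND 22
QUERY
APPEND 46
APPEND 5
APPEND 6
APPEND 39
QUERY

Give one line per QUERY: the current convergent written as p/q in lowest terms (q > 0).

APPEND 0: p_0 = 0·1 + 0 = 0, q_0 = 0·0 + 1 = 1 → 0/1
APPEND 37: p_1 = 37·0 + 1 = 1, q_1 = 37·1 + 0 = 37 → 1/37
APPEND 46: p_2 = 46·1 + 0 = 46, q_2 = 46·37 + 1 = 1703 → 46/1703
APPEND 43: p_3 = 43·46 + 1 = 1979, q_3 = 43·1703 + 37 = 73266 → 1979/73266
APPEND 1: p_4 = 1·1979 + 46 = 2025, q_4 = 1·73266 + 1703 = 74969 → 2025/74969
APPEND 22: p_5 = 22·2025 + 1979 = 46529, q_5 = 22·74969 + 73266 = 1722584 → 46529/1722584
APPEND 46: p_6 = 46·46529 + 2025 = 2142359, q_6 = 46·1722584 + 74969 = 79313833 → 2142359/79313833
APPEND 5: p_7 = 5·2142359 + 46529 = 10758324, q_7 = 5·79313833 + 1722584 = 398291749 → 10758324/398291749
APPEND 6: p_8 = 6·10758324 + 2142359 = 66692303, q_8 = 6·398291749 + 79313833 = 2469064327 → 66692303/2469064327
APPEND 39: p_9 = 39·66692303 + 10758324 = 2611758141, q_9 = 39·2469064327 + 398291749 = 96691800502 → 2611758141/96691800502

0/1
1/37
46/1703
2025/74969
46529/1722584
2611758141/96691800502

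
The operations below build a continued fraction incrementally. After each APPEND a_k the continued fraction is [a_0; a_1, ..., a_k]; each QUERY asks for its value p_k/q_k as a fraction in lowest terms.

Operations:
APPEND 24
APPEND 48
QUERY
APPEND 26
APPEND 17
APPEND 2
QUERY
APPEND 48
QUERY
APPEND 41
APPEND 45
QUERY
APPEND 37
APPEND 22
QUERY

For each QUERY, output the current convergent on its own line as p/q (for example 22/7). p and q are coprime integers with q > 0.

APPEND 24: p_0 = 24·1 + 0 = 24, q_0 = 24·0 + 1 = 1 → 24/1
APPEND 48: p_1 = 48·24 + 1 = 1153, q_1 = 48·1 + 0 = 48 → 1153/48
APPEND 26: p_2 = 26·1153 + 24 = 30002, q_2 = 26·48 + 1 = 1249 → 30002/1249
APPEND 17: p_3 = 17·30002 + 1153 = 511187, q_3 = 17·1249 + 48 = 21281 → 511187/21281
APPEND 2: p_4 = 2·511187 + 30002 = 1052376, q_4 = 2·21281 + 1249 = 43811 → 1052376/43811
APPEND 48: p_5 = 48·1052376 + 511187 = 51025235, q_5 = 48·43811 + 21281 = 2124209 → 51025235/2124209
APPEND 41: p_6 = 41·51025235 + 1052376 = 2093087011, q_6 = 41·2124209 + 43811 = 87136380 → 2093087011/87136380
APPEND 45: p_7 = 45·2093087011 + 51025235 = 94239940730, q_7 = 45·87136380 + 2124209 = 3923261309 → 94239940730/3923261309
APPEND 37: p_8 = 37·94239940730 + 2093087011 = 3488970894021, q_8 = 37·3923261309 + 87136380 = 145247804813 → 3488970894021/145247804813
APPEND 22: p_9 = 22·3488970894021 + 94239940730 = 76851599609192, q_9 = 22·145247804813 + 3923261309 = 3199374967195 → 76851599609192/3199374967195

1153/48
1052376/43811
51025235/2124209
94239940730/3923261309
76851599609192/3199374967195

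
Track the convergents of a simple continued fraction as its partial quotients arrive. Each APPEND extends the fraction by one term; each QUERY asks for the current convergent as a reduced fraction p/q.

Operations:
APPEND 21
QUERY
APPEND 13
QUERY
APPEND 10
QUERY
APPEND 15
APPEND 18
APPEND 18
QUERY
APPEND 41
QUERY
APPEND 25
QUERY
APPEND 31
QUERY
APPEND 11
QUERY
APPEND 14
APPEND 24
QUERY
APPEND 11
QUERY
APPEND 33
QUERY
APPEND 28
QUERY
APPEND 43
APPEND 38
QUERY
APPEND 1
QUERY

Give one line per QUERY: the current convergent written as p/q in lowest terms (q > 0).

21/1
274/13
2761/131
13598623/645208
558296706/26489263
13971016273/662876783
433659801169/20575669536
4784228829132/226995241679
1622692950645540/76991212514687
17917035320509957/850101846714599
592884858527474121/28130352154096454
16618693074089785345/788499962161415311
27194092800760843055673/1290266391515769698737
27909289487805231299629/1324200020240864653564

APPEND 21: p_0 = 21·1 + 0 = 21, q_0 = 21·0 + 1 = 1 → 21/1
APPEND 13: p_1 = 13·21 + 1 = 274, q_1 = 13·1 + 0 = 13 → 274/13
APPEND 10: p_2 = 10·274 + 21 = 2761, q_2 = 10·13 + 1 = 131 → 2761/131
APPEND 15: p_3 = 15·2761 + 274 = 41689, q_3 = 15·131 + 13 = 1978 → 41689/1978
APPEND 18: p_4 = 18·41689 + 2761 = 753163, q_4 = 18·1978 + 131 = 35735 → 753163/35735
APPEND 18: p_5 = 18·753163 + 41689 = 13598623, q_5 = 18·35735 + 1978 = 645208 → 13598623/645208
APPEND 41: p_6 = 41·13598623 + 753163 = 558296706, q_6 = 41·645208 + 35735 = 26489263 → 558296706/26489263
APPEND 25: p_7 = 25·558296706 + 13598623 = 13971016273, q_7 = 25·26489263 + 645208 = 662876783 → 13971016273/662876783
APPEND 31: p_8 = 31·13971016273 + 558296706 = 433659801169, q_8 = 31·662876783 + 26489263 = 20575669536 → 433659801169/20575669536
APPEND 11: p_9 = 11·433659801169 + 13971016273 = 4784228829132, q_9 = 11·20575669536 + 662876783 = 226995241679 → 4784228829132/226995241679
APPEND 14: p_10 = 14·4784228829132 + 433659801169 = 67412863409017, q_10 = 14·226995241679 + 20575669536 = 3198509053042 → 67412863409017/3198509053042
APPEND 24: p_11 = 24·67412863409017 + 4784228829132 = 1622692950645540, q_11 = 24·3198509053042 + 226995241679 = 76991212514687 → 1622692950645540/76991212514687
APPEND 11: p_12 = 11·1622692950645540 + 67412863409017 = 17917035320509957, q_12 = 11·76991212514687 + 3198509053042 = 850101846714599 → 17917035320509957/850101846714599
APPEND 33: p_13 = 33·17917035320509957 + 1622692950645540 = 592884858527474121, q_13 = 33·850101846714599 + 76991212514687 = 28130352154096454 → 592884858527474121/28130352154096454
APPEND 28: p_14 = 28·592884858527474121 + 17917035320509957 = 16618693074089785345, q_14 = 28·28130352154096454 + 850101846714599 = 788499962161415311 → 16618693074089785345/788499962161415311
APPEND 43: p_15 = 43·16618693074089785345 + 592884858527474121 = 715196687044388243956, q_15 = 43·788499962161415311 + 28130352154096454 = 33933628725094954827 → 715196687044388243956/33933628725094954827
APPEND 38: p_16 = 38·715196687044388243956 + 16618693074089785345 = 27194092800760843055673, q_16 = 38·33933628725094954827 + 788499962161415311 = 1290266391515769698737 → 27194092800760843055673/1290266391515769698737
APPEND 1: p_17 = 1·27194092800760843055673 + 715196687044388243956 = 27909289487805231299629, q_17 = 1·1290266391515769698737 + 33933628725094954827 = 1324200020240864653564 → 27909289487805231299629/1324200020240864653564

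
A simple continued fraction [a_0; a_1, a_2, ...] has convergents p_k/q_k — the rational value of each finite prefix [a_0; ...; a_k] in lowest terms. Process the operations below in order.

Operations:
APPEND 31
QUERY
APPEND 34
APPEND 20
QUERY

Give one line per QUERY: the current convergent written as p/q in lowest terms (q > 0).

31/1
21131/681

APPEND 31: p_0 = 31·1 + 0 = 31, q_0 = 31·0 + 1 = 1 → 31/1
APPEND 34: p_1 = 34·31 + 1 = 1055, q_1 = 34·1 + 0 = 34 → 1055/34
APPEND 20: p_2 = 20·1055 + 31 = 21131, q_2 = 20·34 + 1 = 681 → 21131/681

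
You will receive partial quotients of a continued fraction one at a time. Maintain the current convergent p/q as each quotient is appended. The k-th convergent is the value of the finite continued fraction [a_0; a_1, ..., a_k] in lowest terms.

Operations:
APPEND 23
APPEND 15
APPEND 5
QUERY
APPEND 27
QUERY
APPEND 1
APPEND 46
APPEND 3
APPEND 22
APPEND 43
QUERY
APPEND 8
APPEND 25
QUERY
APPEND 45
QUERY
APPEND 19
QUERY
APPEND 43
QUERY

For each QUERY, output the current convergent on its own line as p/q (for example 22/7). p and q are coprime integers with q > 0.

1753/76
47677/2067
6741892198/292289601
1359035958773/58919968826
61210709907448/2653743704339
1164362524200285/50480050351267
50128799250519703/2173295908808820

APPEND 23: p_0 = 23·1 + 0 = 23, q_0 = 23·0 + 1 = 1 → 23/1
APPEND 15: p_1 = 15·23 + 1 = 346, q_1 = 15·1 + 0 = 15 → 346/15
APPEND 5: p_2 = 5·346 + 23 = 1753, q_2 = 5·15 + 1 = 76 → 1753/76
APPEND 27: p_3 = 27·1753 + 346 = 47677, q_3 = 27·76 + 15 = 2067 → 47677/2067
APPEND 1: p_4 = 1·47677 + 1753 = 49430, q_4 = 1·2067 + 76 = 2143 → 49430/2143
APPEND 46: p_5 = 46·49430 + 47677 = 2321457, q_5 = 46·2143 + 2067 = 100645 → 2321457/100645
APPEND 3: p_6 = 3·2321457 + 49430 = 7013801, q_6 = 3·100645 + 2143 = 304078 → 7013801/304078
APPEND 22: p_7 = 22·7013801 + 2321457 = 156625079, q_7 = 22·304078 + 100645 = 6790361 → 156625079/6790361
APPEND 43: p_8 = 43·156625079 + 7013801 = 6741892198, q_8 = 43·6790361 + 304078 = 292289601 → 6741892198/292289601
APPEND 8: p_9 = 8·6741892198 + 156625079 = 54091762663, q_9 = 8·292289601 + 6790361 = 2345107169 → 54091762663/2345107169
APPEND 25: p_10 = 25·54091762663 + 6741892198 = 1359035958773, q_10 = 25·2345107169 + 292289601 = 58919968826 → 1359035958773/58919968826
APPEND 45: p_11 = 45·1359035958773 + 54091762663 = 61210709907448, q_11 = 45·58919968826 + 2345107169 = 2653743704339 → 61210709907448/2653743704339
APPEND 19: p_12 = 19·61210709907448 + 1359035958773 = 1164362524200285, q_12 = 19·2653743704339 + 58919968826 = 50480050351267 → 1164362524200285/50480050351267
APPEND 43: p_13 = 43·1164362524200285 + 61210709907448 = 50128799250519703, q_13 = 43·50480050351267 + 2653743704339 = 2173295908808820 → 50128799250519703/2173295908808820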